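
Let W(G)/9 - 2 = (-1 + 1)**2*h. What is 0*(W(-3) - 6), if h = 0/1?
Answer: 0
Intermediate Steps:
h = 0 (h = 0*1 = 0)
W(G) = 18 (W(G) = 18 + 9*((-1 + 1)**2*0) = 18 + 9*(0**2*0) = 18 + 9*(0*0) = 18 + 9*0 = 18 + 0 = 18)
0*(W(-3) - 6) = 0*(18 - 6) = 0*12 = 0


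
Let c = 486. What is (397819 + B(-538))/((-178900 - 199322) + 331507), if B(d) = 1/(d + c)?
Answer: -20686587/2429180 ≈ -8.5159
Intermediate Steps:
B(d) = 1/(486 + d) (B(d) = 1/(d + 486) = 1/(486 + d))
(397819 + B(-538))/((-178900 - 199322) + 331507) = (397819 + 1/(486 - 538))/((-178900 - 199322) + 331507) = (397819 + 1/(-52))/(-378222 + 331507) = (397819 - 1/52)/(-46715) = (20686587/52)*(-1/46715) = -20686587/2429180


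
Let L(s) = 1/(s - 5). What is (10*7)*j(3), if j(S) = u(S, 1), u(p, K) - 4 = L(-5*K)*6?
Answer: 238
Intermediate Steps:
L(s) = 1/(-5 + s)
u(p, K) = 4 + 6/(-5 - 5*K)
j(S) = 17/5 (j(S) = 2*(7 + 10*1)/(5*(1 + 1)) = (⅖)*(7 + 10)/2 = (⅖)*(½)*17 = 17/5)
(10*7)*j(3) = (10*7)*(17/5) = 70*(17/5) = 238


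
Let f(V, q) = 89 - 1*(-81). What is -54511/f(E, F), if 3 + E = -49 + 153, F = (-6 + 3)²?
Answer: -54511/170 ≈ -320.65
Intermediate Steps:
F = 9 (F = (-3)² = 9)
E = 101 (E = -3 + (-49 + 153) = -3 + 104 = 101)
f(V, q) = 170 (f(V, q) = 89 + 81 = 170)
-54511/f(E, F) = -54511/170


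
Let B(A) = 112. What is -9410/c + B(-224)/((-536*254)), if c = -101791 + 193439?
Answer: -40355613/389916416 ≈ -0.10350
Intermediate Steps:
c = 91648
-9410/c + B(-224)/((-536*254)) = -9410/91648 + 112/((-536*254)) = -9410*1/91648 + 112/(-136144) = -4705/45824 + 112*(-1/136144) = -4705/45824 - 7/8509 = -40355613/389916416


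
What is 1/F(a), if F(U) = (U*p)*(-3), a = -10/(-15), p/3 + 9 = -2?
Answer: 1/66 ≈ 0.015152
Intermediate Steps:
p = -33 (p = -27 + 3*(-2) = -27 - 6 = -33)
a = ⅔ (a = -10*(-1/15) = ⅔ ≈ 0.66667)
F(U) = 99*U (F(U) = (U*(-33))*(-3) = -33*U*(-3) = 99*U)
1/F(a) = 1/(99*(⅔)) = 1/66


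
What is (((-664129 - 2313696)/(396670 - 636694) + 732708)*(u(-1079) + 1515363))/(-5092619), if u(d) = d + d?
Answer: -266128093951098485/1222350782856 ≈ -2.1772e+5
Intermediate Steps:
u(d) = 2*d
(((-664129 - 2313696)/(396670 - 636694) + 732708)*(u(-1079) + 1515363))/(-5092619) = (((-664129 - 2313696)/(396670 - 636694) + 732708)*(2*(-1079) + 1515363))/(-5092619) = ((-2977825/(-240024) + 732708)*(-2158 + 1515363))*(-1/5092619) = ((-2977825*(-1/240024) + 732708)*1513205)*(-1/5092619) = ((2977825/240024 + 732708)*1513205)*(-1/5092619) = ((175870482817/240024)*1513205)*(-1/5092619) = (266128093951098485/240024)*(-1/5092619) = -266128093951098485/1222350782856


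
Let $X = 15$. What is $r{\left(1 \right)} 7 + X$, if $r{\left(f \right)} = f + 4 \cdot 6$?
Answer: $190$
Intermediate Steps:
$r{\left(f \right)} = 24 + f$ ($r{\left(f \right)} = f + 24 = 24 + f$)
$r{\left(1 \right)} 7 + X = \left(24 + 1\right) 7 + 15 = 25 \cdot 7 + 15 = 175 + 15 = 190$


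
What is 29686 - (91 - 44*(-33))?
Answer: 28143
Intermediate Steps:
29686 - (91 - 44*(-33)) = 29686 - (91 + 1452) = 29686 - 1*1543 = 29686 - 1543 = 28143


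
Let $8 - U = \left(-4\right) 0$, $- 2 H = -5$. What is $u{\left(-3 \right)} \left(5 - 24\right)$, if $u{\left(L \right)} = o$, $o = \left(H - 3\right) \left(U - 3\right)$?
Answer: $\frac{95}{2} \approx 47.5$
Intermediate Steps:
$H = \frac{5}{2}$ ($H = \left(- \frac{1}{2}\right) \left(-5\right) = \frac{5}{2} \approx 2.5$)
$U = 8$ ($U = 8 - \left(-4\right) 0 = 8 - 0 = 8 + 0 = 8$)
$o = - \frac{5}{2}$ ($o = \left(\frac{5}{2} - 3\right) \left(8 - 3\right) = \left(- \frac{1}{2}\right) 5 = - \frac{5}{2} \approx -2.5$)
$u{\left(L \right)} = - \frac{5}{2}$
$u{\left(-3 \right)} \left(5 - 24\right) = - \frac{5 \left(5 - 24\right)}{2} = \left(- \frac{5}{2}\right) \left(-19\right) = \frac{95}{2}$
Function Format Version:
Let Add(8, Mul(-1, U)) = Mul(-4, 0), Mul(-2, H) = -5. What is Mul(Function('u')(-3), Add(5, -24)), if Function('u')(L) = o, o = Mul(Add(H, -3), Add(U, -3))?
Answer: Rational(95, 2) ≈ 47.500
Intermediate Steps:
H = Rational(5, 2) (H = Mul(Rational(-1, 2), -5) = Rational(5, 2) ≈ 2.5000)
U = 8 (U = Add(8, Mul(-1, Mul(-4, 0))) = Add(8, Mul(-1, 0)) = Add(8, 0) = 8)
o = Rational(-5, 2) (o = Mul(Add(Rational(5, 2), -3), Add(8, -3)) = Mul(Rational(-1, 2), 5) = Rational(-5, 2) ≈ -2.5000)
Function('u')(L) = Rational(-5, 2)
Mul(Function('u')(-3), Add(5, -24)) = Mul(Rational(-5, 2), Add(5, -24)) = Mul(Rational(-5, 2), -19) = Rational(95, 2)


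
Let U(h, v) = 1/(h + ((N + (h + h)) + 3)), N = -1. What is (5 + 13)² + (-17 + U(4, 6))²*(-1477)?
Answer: -11842587/28 ≈ -4.2295e+5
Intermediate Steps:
U(h, v) = 1/(2 + 3*h) (U(h, v) = 1/(h + ((-1 + (h + h)) + 3)) = 1/(h + ((-1 + 2*h) + 3)) = 1/(h + (2 + 2*h)) = 1/(2 + 3*h))
(5 + 13)² + (-17 + U(4, 6))²*(-1477) = (5 + 13)² + (-17 + 1/(2 + 3*4))²*(-1477) = 18² + (-17 + 1/(2 + 12))²*(-1477) = 324 + (-17 + 1/14)²*(-1477) = 324 + (-237/14)²*(-1477) = 324 + (56169/196)*(-1477) = 324 - 11851659/28 = -11842587/28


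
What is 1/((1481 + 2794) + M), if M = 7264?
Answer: 1/11539 ≈ 8.6663e-5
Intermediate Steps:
1/((1481 + 2794) + M) = 1/((1481 + 2794) + 7264) = 1/(4275 + 7264) = 1/11539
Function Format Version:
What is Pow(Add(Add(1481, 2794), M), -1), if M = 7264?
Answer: Rational(1, 11539) ≈ 8.6663e-5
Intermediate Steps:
Pow(Add(Add(1481, 2794), M), -1) = Pow(Add(Add(1481, 2794), 7264), -1) = Pow(Add(4275, 7264), -1) = Pow(11539, -1) = Rational(1, 11539)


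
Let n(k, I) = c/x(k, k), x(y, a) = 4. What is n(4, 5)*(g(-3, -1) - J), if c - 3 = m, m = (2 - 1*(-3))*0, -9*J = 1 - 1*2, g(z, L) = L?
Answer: -⅚ ≈ -0.83333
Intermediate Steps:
J = ⅑ (J = -(1 - 1*2)/9 = -(1 - 2)/9 = -⅑*(-1) = ⅑ ≈ 0.11111)
m = 0 (m = (2 + 3)*0 = 5*0 = 0)
c = 3 (c = 3 + 0 = 3)
n(k, I) = ¾ (n(k, I) = 3/4 = 3*(¼) = ¾)
n(4, 5)*(g(-3, -1) - J) = 3*(-1 - 1*⅑)/4 = 3*(-1 - ⅑)/4 = (¾)*(-10/9) = -⅚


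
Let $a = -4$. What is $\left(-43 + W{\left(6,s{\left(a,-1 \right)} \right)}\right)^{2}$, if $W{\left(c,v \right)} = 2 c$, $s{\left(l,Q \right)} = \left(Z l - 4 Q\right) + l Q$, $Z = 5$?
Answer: $961$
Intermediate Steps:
$s{\left(l,Q \right)} = - 4 Q + 5 l + Q l$ ($s{\left(l,Q \right)} = \left(5 l - 4 Q\right) + l Q = \left(- 4 Q + 5 l\right) + Q l = - 4 Q + 5 l + Q l$)
$\left(-43 + W{\left(6,s{\left(a,-1 \right)} \right)}\right)^{2} = \left(-43 + 2 \cdot 6\right)^{2} = \left(-43 + 12\right)^{2} = \left(-31\right)^{2} = 961$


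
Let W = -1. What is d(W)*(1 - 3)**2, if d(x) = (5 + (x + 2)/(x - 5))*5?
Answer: 290/3 ≈ 96.667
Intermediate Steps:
d(x) = 25 + 5*(2 + x)/(-5 + x) (d(x) = (5 + (2 + x)/(-5 + x))*5 = 25 + 5*(2 + x)/(-5 + x))
d(W)*(1 - 3)**2 = (5*(-23 + 6*(-1))/(-5 - 1))*(1 - 3)**2 = (5*(-23 - 6)/(-6))*(-2)**2 = (5*(-1/6)*(-29))*4 = (145/6)*4 = 290/3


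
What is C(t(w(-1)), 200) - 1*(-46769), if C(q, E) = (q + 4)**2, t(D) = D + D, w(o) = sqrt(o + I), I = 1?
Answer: 46785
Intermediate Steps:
w(o) = sqrt(1 + o) (w(o) = sqrt(o + 1) = sqrt(1 + o))
t(D) = 2*D
C(q, E) = (4 + q)**2
C(t(w(-1)), 200) - 1*(-46769) = (4 + 2*sqrt(1 - 1))**2 - 1*(-46769) = (4 + 2*sqrt(0))**2 + 46769 = (4 + 2*0)**2 + 46769 = (4 + 0)**2 + 46769 = 4**2 + 46769 = 16 + 46769 = 46785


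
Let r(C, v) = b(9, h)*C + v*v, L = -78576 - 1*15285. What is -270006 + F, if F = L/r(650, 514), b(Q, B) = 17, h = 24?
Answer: -74318165337/275246 ≈ -2.7001e+5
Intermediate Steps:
L = -93861 (L = -78576 - 15285 = -93861)
r(C, v) = v² + 17*C (r(C, v) = 17*C + v*v = 17*C + v² = v² + 17*C)
F = -93861/275246 (F = -93861/(514² + 17*650) = -93861/(264196 + 11050) = -93861/275246 ≈ -0.34101)
-270006 + F = -270006 - 93861/275246 = -74318165337/275246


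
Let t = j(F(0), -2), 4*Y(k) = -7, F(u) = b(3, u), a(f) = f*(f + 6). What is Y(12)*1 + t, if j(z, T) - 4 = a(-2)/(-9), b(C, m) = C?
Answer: 113/36 ≈ 3.1389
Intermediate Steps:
a(f) = f*(6 + f)
F(u) = 3
Y(k) = -7/4 (Y(k) = (¼)*(-7) = -7/4)
j(z, T) = 44/9 (j(z, T) = 4 - 2*(6 - 2)/(-9) = 4 - 2*4*(-⅑) = 4 - 8*(-⅑) = 4 + 8/9 = 44/9)
t = 44/9 ≈ 4.8889
Y(12)*1 + t = -7/4*1 + 44/9 = -7/4 + 44/9 = 113/36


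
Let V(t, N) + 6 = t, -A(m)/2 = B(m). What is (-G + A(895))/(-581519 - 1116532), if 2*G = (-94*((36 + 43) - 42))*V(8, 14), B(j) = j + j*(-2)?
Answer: -1756/566017 ≈ -0.0031024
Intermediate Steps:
B(j) = -j (B(j) = j - 2*j = -j)
A(m) = 2*m (A(m) = -(-2)*m = 2*m)
V(t, N) = -6 + t
G = -3478 (G = ((-94*((36 + 43) - 42))*(-6 + 8))/2 = (-94*(79 - 42)*2)/2 = (-94*37*2)/2 = (-3478*2)/2 = (½)*(-6956) = -3478)
(-G + A(895))/(-581519 - 1116532) = (-1*(-3478) + 2*895)/(-581519 - 1116532) = (3478 + 1790)/(-1698051) = 5268*(-1/1698051) = -1756/566017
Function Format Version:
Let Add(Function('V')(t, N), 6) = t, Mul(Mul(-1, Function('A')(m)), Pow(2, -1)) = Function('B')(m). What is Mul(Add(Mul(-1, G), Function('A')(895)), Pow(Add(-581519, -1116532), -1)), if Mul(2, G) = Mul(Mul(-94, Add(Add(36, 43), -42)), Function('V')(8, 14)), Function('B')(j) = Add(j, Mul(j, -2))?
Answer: Rational(-1756, 566017) ≈ -0.0031024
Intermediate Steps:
Function('B')(j) = Mul(-1, j) (Function('B')(j) = Add(j, Mul(-2, j)) = Mul(-1, j))
Function('A')(m) = Mul(2, m) (Function('A')(m) = Mul(-2, Mul(-1, m)) = Mul(2, m))
Function('V')(t, N) = Add(-6, t)
G = -3478 (G = Mul(Rational(1, 2), Mul(Mul(-94, Add(Add(36, 43), -42)), Add(-6, 8))) = Mul(Rational(1, 2), Mul(Mul(-94, Add(79, -42)), 2)) = Mul(Rational(1, 2), Mul(Mul(-94, 37), 2)) = Mul(Rational(1, 2), Mul(-3478, 2)) = Mul(Rational(1, 2), -6956) = -3478)
Mul(Add(Mul(-1, G), Function('A')(895)), Pow(Add(-581519, -1116532), -1)) = Mul(Add(Mul(-1, -3478), Mul(2, 895)), Pow(Add(-581519, -1116532), -1)) = Mul(Add(3478, 1790), Pow(-1698051, -1)) = Mul(5268, Rational(-1, 1698051)) = Rational(-1756, 566017)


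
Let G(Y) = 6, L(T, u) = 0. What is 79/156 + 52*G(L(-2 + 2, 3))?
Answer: 48751/156 ≈ 312.51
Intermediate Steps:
79/156 + 52*G(L(-2 + 2, 3)) = 79/156 + 52*6 = 79*(1/156) + 312 = 79/156 + 312 = 48751/156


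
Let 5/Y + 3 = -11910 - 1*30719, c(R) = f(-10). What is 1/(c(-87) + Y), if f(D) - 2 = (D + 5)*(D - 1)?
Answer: 42632/2430019 ≈ 0.017544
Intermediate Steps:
f(D) = 2 + (-1 + D)*(5 + D) (f(D) = 2 + (D + 5)*(D - 1) = 2 + (5 + D)*(-1 + D) = 2 + (-1 + D)*(5 + D))
c(R) = 57 (c(R) = -3 + (-10)**2 + 4*(-10) = -3 + 100 - 40 = 57)
Y = -5/42632 (Y = 5/(-3 + (-11910 - 1*30719)) = 5/(-3 + (-11910 - 30719)) = 5/(-3 - 42629) = 5/(-42632) = 5*(-1/42632) = -5/42632 ≈ -0.00011728)
1/(c(-87) + Y) = 1/(57 - 5/42632) = 1/(2430019/42632) = 42632/2430019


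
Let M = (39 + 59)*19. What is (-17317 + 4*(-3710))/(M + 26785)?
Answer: -1191/1061 ≈ -1.1225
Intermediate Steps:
M = 1862 (M = 98*19 = 1862)
(-17317 + 4*(-3710))/(M + 26785) = (-17317 + 4*(-3710))/(1862 + 26785) = (-17317 - 14840)/28647 = -32157*1/28647 = -1191/1061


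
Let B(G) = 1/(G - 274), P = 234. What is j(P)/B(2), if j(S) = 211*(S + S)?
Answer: -26859456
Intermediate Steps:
B(G) = 1/(-274 + G)
j(S) = 422*S (j(S) = 211*(2*S) = 422*S)
j(P)/B(2) = (422*234)/(1/(-274 + 2)) = 98748/(1/(-272)) = 98748/(-1/272) = 98748*(-272) = -26859456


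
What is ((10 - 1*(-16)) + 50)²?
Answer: 5776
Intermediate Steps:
((10 - 1*(-16)) + 50)² = ((10 + 16) + 50)² = (26 + 50)² = 76² = 5776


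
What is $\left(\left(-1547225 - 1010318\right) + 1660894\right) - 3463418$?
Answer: $-4360067$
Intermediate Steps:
$\left(\left(-1547225 - 1010318\right) + 1660894\right) - 3463418 = \left(-2557543 + 1660894\right) - 3463418 = -896649 - 3463418 = -4360067$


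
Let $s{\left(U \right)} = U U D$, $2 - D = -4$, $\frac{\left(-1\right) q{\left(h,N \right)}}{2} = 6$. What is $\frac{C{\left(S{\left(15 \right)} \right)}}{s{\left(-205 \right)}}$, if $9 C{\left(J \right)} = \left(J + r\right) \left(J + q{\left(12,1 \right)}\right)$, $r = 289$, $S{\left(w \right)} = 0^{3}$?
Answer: $- \frac{578}{378225} \approx -0.0015282$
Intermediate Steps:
$S{\left(w \right)} = 0$
$q{\left(h,N \right)} = -12$ ($q{\left(h,N \right)} = \left(-2\right) 6 = -12$)
$D = 6$ ($D = 2 - -4 = 2 + 4 = 6$)
$C{\left(J \right)} = \frac{\left(-12 + J\right) \left(289 + J\right)}{9}$ ($C{\left(J \right)} = \frac{\left(J + 289\right) \left(J - 12\right)}{9} = \frac{\left(289 + J\right) \left(-12 + J\right)}{9} = \frac{\left(-12 + J\right) \left(289 + J\right)}{9}$)
$s{\left(U \right)} = 6 U^{2}$ ($s{\left(U \right)} = U U 6 = U^{2} \cdot 6 = 6 U^{2}$)
$\frac{C{\left(S{\left(15 \right)} \right)}}{s{\left(-205 \right)}} = \frac{- \frac{1156}{3} + \frac{0^{2}}{9} + \frac{277}{9} \cdot 0}{6 \left(-205\right)^{2}} = \frac{- \frac{1156}{3} + \frac{1}{9} \cdot 0 + 0}{6 \cdot 42025} = \frac{- \frac{1156}{3} + 0 + 0}{252150} = \left(- \frac{1156}{3}\right) \frac{1}{252150} = - \frac{578}{378225}$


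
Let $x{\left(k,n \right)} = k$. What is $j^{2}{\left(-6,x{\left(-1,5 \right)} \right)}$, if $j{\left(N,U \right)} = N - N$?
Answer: $0$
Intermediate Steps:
$j{\left(N,U \right)} = 0$
$j^{2}{\left(-6,x{\left(-1,5 \right)} \right)} = 0^{2} = 0$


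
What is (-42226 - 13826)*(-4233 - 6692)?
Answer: 612368100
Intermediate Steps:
(-42226 - 13826)*(-4233 - 6692) = -56052*(-10925) = 612368100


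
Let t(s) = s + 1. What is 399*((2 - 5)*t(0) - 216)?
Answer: -87381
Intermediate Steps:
t(s) = 1 + s
399*((2 - 5)*t(0) - 216) = 399*((2 - 5)*(1 + 0) - 216) = 399*(-3*1 - 216) = 399*(-3 - 216) = 399*(-219) = -87381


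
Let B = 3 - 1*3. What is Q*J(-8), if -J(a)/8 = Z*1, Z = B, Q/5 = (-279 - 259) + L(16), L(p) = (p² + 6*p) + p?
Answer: 0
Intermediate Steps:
L(p) = p² + 7*p
Q = -850 (Q = 5*((-279 - 259) + 16*(7 + 16)) = 5*(-538 + 16*23) = 5*(-538 + 368) = 5*(-170) = -850)
B = 0 (B = 3 - 3 = 0)
Z = 0
J(a) = 0 (J(a) = -0 = -8*0 = 0)
Q*J(-8) = -850*0 = 0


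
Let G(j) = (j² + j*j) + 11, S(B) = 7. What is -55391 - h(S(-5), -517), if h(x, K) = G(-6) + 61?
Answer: -55535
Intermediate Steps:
G(j) = 11 + 2*j² (G(j) = (j² + j²) + 11 = 2*j² + 11 = 11 + 2*j²)
h(x, K) = 144 (h(x, K) = (11 + 2*(-6)²) + 61 = (11 + 2*36) + 61 = (11 + 72) + 61 = 83 + 61 = 144)
-55391 - h(S(-5), -517) = -55391 - 1*144 = -55391 - 144 = -55535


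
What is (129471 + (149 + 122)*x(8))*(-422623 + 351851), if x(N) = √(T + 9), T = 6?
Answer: -9162921612 - 19179212*√15 ≈ -9.2372e+9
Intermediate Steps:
x(N) = √15 (x(N) = √(6 + 9) = √15)
(129471 + (149 + 122)*x(8))*(-422623 + 351851) = (129471 + (149 + 122)*√15)*(-422623 + 351851) = (129471 + 271*√15)*(-70772) = -9162921612 - 19179212*√15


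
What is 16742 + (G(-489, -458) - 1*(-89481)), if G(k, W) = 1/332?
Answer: 35266037/332 ≈ 1.0622e+5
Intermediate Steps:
G(k, W) = 1/332
16742 + (G(-489, -458) - 1*(-89481)) = 16742 + (1/332 - 1*(-89481)) = 16742 + (1/332 + 89481) = 16742 + 29707693/332 = 35266037/332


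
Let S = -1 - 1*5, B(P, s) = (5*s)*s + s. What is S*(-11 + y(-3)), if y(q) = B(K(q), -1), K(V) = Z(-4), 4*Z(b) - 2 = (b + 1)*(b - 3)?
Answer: 42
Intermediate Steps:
Z(b) = ½ + (1 + b)*(-3 + b)/4 (Z(b) = ½ + ((b + 1)*(b - 3))/4 = ½ + ((1 + b)*(-3 + b))/4 = ½ + (1 + b)*(-3 + b)/4)
K(V) = 23/4 (K(V) = -¼ - ½*(-4) + (¼)*(-4)² = -¼ + 2 + (¼)*16 = -¼ + 2 + 4 = 23/4)
B(P, s) = s + 5*s² (B(P, s) = 5*s² + s = s + 5*s²)
y(q) = 4 (y(q) = -(1 + 5*(-1)) = -(1 - 5) = -1*(-4) = 4)
S = -6 (S = -1 - 5 = -6)
S*(-11 + y(-3)) = -6*(-11 + 4) = -6*(-7) = 42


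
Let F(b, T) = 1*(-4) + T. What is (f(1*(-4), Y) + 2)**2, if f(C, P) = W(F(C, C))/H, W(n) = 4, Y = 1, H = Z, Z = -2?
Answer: 0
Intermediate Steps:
F(b, T) = -4 + T
H = -2
f(C, P) = -2 (f(C, P) = 4/(-2) = 4*(-1/2) = -2)
(f(1*(-4), Y) + 2)**2 = (-2 + 2)**2 = 0**2 = 0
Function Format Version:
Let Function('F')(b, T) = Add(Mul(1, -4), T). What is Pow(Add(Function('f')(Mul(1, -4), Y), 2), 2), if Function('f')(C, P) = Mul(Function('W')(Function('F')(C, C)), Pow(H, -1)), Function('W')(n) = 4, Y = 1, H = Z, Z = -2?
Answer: 0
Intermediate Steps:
Function('F')(b, T) = Add(-4, T)
H = -2
Function('f')(C, P) = -2 (Function('f')(C, P) = Mul(4, Pow(-2, -1)) = Mul(4, Rational(-1, 2)) = -2)
Pow(Add(Function('f')(Mul(1, -4), Y), 2), 2) = Pow(Add(-2, 2), 2) = Pow(0, 2) = 0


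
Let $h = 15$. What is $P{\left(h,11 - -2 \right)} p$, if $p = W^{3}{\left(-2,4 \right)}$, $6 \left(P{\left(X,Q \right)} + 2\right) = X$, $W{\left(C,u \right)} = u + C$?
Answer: $4$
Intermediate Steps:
$W{\left(C,u \right)} = C + u$
$P{\left(X,Q \right)} = -2 + \frac{X}{6}$
$p = 8$ ($p = \left(-2 + 4\right)^{3} = 2^{3} = 8$)
$P{\left(h,11 - -2 \right)} p = \left(-2 + \frac{1}{6} \cdot 15\right) 8 = \left(-2 + \frac{5}{2}\right) 8 = \frac{1}{2} \cdot 8 = 4$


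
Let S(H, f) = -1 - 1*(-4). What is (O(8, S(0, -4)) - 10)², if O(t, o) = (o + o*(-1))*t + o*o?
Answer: 1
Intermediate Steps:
S(H, f) = 3 (S(H, f) = -1 + 4 = 3)
O(t, o) = o² (O(t, o) = (o - o)*t + o² = 0*t + o² = 0 + o² = o²)
(O(8, S(0, -4)) - 10)² = (3² - 10)² = (9 - 10)² = (-1)² = 1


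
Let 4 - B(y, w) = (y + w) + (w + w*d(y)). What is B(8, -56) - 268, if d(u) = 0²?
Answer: -160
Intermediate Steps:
d(u) = 0
B(y, w) = 4 - y - 2*w (B(y, w) = 4 - ((y + w) + (w + w*0)) = 4 - ((w + y) + (w + 0)) = 4 - ((w + y) + w) = 4 - (y + 2*w) = 4 + (-y - 2*w) = 4 - y - 2*w)
B(8, -56) - 268 = (4 - 1*8 - 2*(-56)) - 268 = (4 - 8 + 112) - 268 = 108 - 268 = -160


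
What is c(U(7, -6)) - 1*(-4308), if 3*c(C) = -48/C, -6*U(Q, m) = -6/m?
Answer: 4404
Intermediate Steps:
U(Q, m) = 1/m (U(Q, m) = -(-1)/m = 1/m)
c(C) = -16/C (c(C) = (-48/C)/3 = -16/C)
c(U(7, -6)) - 1*(-4308) = -16/(1/(-6)) - 1*(-4308) = -16/(-⅙) + 4308 = -16*(-6) + 4308 = 96 + 4308 = 4404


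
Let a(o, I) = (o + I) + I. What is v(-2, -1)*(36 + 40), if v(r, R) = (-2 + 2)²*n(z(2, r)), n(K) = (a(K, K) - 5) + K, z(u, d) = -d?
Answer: 0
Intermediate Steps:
a(o, I) = o + 2*I (a(o, I) = (I + o) + I = o + 2*I)
n(K) = -5 + 4*K (n(K) = ((K + 2*K) - 5) + K = (3*K - 5) + K = (-5 + 3*K) + K = -5 + 4*K)
v(r, R) = 0 (v(r, R) = (-2 + 2)²*(-5 + 4*(-r)) = 0²*(-5 - 4*r) = 0*(-5 - 4*r) = 0)
v(-2, -1)*(36 + 40) = 0*(36 + 40) = 0*76 = 0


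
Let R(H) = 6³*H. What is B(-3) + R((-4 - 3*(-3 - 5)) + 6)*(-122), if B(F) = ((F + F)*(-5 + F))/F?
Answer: -685168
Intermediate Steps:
R(H) = 216*H
B(F) = -10 + 2*F (B(F) = ((2*F)*(-5 + F))/F = (2*F*(-5 + F))/F = -10 + 2*F)
B(-3) + R((-4 - 3*(-3 - 5)) + 6)*(-122) = (-10 + 2*(-3)) + (216*((-4 - 3*(-3 - 5)) + 6))*(-122) = (-10 - 6) + (216*((-4 - 3*(-8)) + 6))*(-122) = -16 + (216*((-4 + 24) + 6))*(-122) = -16 + (216*(20 + 6))*(-122) = -16 + (216*26)*(-122) = -16 + 5616*(-122) = -16 - 685152 = -685168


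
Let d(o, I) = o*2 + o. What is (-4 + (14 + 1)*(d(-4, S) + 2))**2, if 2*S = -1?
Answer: 23716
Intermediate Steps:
S = -1/2 (S = (1/2)*(-1) = -1/2 ≈ -0.50000)
d(o, I) = 3*o (d(o, I) = 2*o + o = 3*o)
(-4 + (14 + 1)*(d(-4, S) + 2))**2 = (-4 + (14 + 1)*(3*(-4) + 2))**2 = (-4 + 15*(-12 + 2))**2 = (-4 + 15*(-10))**2 = (-4 - 150)**2 = (-154)**2 = 23716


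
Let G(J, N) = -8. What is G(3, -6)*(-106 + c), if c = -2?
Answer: 864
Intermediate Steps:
G(3, -6)*(-106 + c) = -8*(-106 - 2) = -8*(-108) = 864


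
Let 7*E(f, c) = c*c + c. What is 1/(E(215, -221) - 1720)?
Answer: 7/36580 ≈ 0.00019136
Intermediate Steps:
E(f, c) = c/7 + c²/7 (E(f, c) = (c*c + c)/7 = (c² + c)/7 = (c + c²)/7 = c/7 + c²/7)
1/(E(215, -221) - 1720) = 1/((⅐)*(-221)*(1 - 221) - 1720) = 1/((⅐)*(-221)*(-220) - 1720) = 1/(48620/7 - 1720) = 1/(36580/7) = 7/36580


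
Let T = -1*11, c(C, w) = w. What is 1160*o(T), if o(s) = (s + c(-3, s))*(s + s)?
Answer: 561440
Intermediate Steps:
T = -11
o(s) = 4*s**2 (o(s) = (s + s)*(s + s) = (2*s)*(2*s) = 4*s**2)
1160*o(T) = 1160*(4*(-11)**2) = 1160*(4*121) = 1160*484 = 561440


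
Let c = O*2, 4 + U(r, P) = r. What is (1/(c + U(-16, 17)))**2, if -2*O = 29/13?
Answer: 169/83521 ≈ 0.0020234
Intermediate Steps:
U(r, P) = -4 + r
O = -29/26 (O = -29/(2*13) = -1/2*29/13 = -29/26 ≈ -1.1154)
c = -29/13 (c = -29/26*2 = -29/13 ≈ -2.2308)
(1/(c + U(-16, 17)))**2 = (1/(-29/13 + (-4 - 16)))**2 = (1/(-29/13 - 20))**2 = (1/(-289/13))**2 = (-13/289)**2 = 169/83521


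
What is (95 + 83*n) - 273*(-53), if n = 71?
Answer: 20457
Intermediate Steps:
(95 + 83*n) - 273*(-53) = (95 + 83*71) - 273*(-53) = (95 + 5893) - 1*(-14469) = 5988 + 14469 = 20457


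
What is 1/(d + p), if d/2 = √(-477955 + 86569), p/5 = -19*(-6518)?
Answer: 309605/191711294822 - I*√391386/191711294822 ≈ 1.615e-6 - 3.2633e-9*I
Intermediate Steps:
p = 619210 (p = 5*(-19*(-6518)) = 5*123842 = 619210)
d = 2*I*√391386 (d = 2*√(-477955 + 86569) = 2*√(-391386) = 2*(I*√391386) = 2*I*√391386 ≈ 1251.2*I)
1/(d + p) = 1/(2*I*√391386 + 619210) = 1/(619210 + 2*I*√391386)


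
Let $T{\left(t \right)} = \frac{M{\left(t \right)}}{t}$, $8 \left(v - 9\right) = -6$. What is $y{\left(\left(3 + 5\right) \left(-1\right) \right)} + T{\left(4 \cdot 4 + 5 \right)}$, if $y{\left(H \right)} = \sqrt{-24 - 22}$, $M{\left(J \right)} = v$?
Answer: $\frac{11}{28} + i \sqrt{46} \approx 0.39286 + 6.7823 i$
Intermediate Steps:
$v = \frac{33}{4}$ ($v = 9 + \frac{1}{8} \left(-6\right) = 9 - \frac{3}{4} = \frac{33}{4} \approx 8.25$)
$M{\left(J \right)} = \frac{33}{4}$
$y{\left(H \right)} = i \sqrt{46}$ ($y{\left(H \right)} = \sqrt{-46} = i \sqrt{46}$)
$T{\left(t \right)} = \frac{33}{4 t}$
$y{\left(\left(3 + 5\right) \left(-1\right) \right)} + T{\left(4 \cdot 4 + 5 \right)} = i \sqrt{46} + \frac{33}{4 \left(4 \cdot 4 + 5\right)} = i \sqrt{46} + \frac{33}{4 \left(16 + 5\right)} = i \sqrt{46} + \frac{33}{4 \cdot 21} = i \sqrt{46} + \frac{33}{4} \cdot \frac{1}{21} = i \sqrt{46} + \frac{11}{28} = \frac{11}{28} + i \sqrt{46}$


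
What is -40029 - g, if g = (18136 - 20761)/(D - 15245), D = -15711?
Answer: -1239140349/30956 ≈ -40029.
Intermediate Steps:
g = 2625/30956 (g = (18136 - 20761)/(-15711 - 15245) = -2625/(-30956) = -2625*(-1/30956) = 2625/30956 ≈ 0.084798)
-40029 - g = -40029 - 1*2625/30956 = -40029 - 2625/30956 = -1239140349/30956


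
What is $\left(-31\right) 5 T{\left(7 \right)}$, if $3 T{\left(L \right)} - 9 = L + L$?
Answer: $- \frac{3565}{3} \approx -1188.3$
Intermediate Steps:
$T{\left(L \right)} = 3 + \frac{2 L}{3}$ ($T{\left(L \right)} = 3 + \frac{L + L}{3} = 3 + \frac{2 L}{3}$)
$\left(-31\right) 5 T{\left(7 \right)} = \left(-31\right) 5 \left(3 + \frac{2}{3} \cdot 7\right) = - 155 \left(3 + \frac{14}{3}\right) = \left(-155\right) \frac{23}{3} = - \frac{3565}{3}$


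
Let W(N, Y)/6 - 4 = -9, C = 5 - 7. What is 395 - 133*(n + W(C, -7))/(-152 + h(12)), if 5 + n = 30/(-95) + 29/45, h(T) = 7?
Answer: 2369867/6525 ≈ 363.20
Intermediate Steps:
C = -2
W(N, Y) = -30 (W(N, Y) = 24 + 6*(-9) = 24 - 54 = -30)
n = -3994/855 (n = -5 + (30/(-95) + 29/45) = -5 + (30*(-1/95) + 29*(1/45)) = -5 + (-6/19 + 29/45) = -5 + 281/855 = -3994/855 ≈ -4.6713)
395 - 133*(n + W(C, -7))/(-152 + h(12)) = 395 - 133*(-3994/855 - 30)/(-152 + 7) = 395 - (-207508)/(45*(-145)) = 395 - (-207508)*(-1)/(45*145) = 395 - 133*29644/123975 = 395 - 207508/6525 = 2369867/6525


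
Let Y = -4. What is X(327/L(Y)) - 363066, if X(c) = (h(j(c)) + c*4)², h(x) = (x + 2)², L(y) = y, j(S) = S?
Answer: 9224902945/256 ≈ 3.6035e+7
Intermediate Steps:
h(x) = (2 + x)²
X(c) = ((2 + c)² + 4*c)² (X(c) = ((2 + c)² + c*4)² = ((2 + c)² + 4*c)²)
X(327/L(Y)) - 363066 = ((2 + 327/(-4))² + 4*(327/(-4)))² - 363066 = ((2 + 327*(-¼))² + 4*(327*(-¼)))² - 363066 = ((2 - 327/4)² + 4*(-327/4))² - 363066 = ((-319/4)² - 327)² - 363066 = (101761/16 - 327)² - 363066 = (96529/16)² - 363066 = 9317847841/256 - 363066 = 9224902945/256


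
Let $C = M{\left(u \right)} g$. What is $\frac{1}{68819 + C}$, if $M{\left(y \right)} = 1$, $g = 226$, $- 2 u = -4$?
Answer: $\frac{1}{69045} \approx 1.4483 \cdot 10^{-5}$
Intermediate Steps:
$u = 2$ ($u = \left(- \frac{1}{2}\right) \left(-4\right) = 2$)
$C = 226$ ($C = 1 \cdot 226 = 226$)
$\frac{1}{68819 + C} = \frac{1}{68819 + 226} = \frac{1}{69045}$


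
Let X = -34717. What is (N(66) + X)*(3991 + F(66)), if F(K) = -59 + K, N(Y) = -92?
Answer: -139166382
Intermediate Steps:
(N(66) + X)*(3991 + F(66)) = (-92 - 34717)*(3991 + (-59 + 66)) = -34809*(3991 + 7) = -34809*3998 = -139166382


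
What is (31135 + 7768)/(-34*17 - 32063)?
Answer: -38903/32641 ≈ -1.1918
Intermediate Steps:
(31135 + 7768)/(-34*17 - 32063) = 38903/(-578 - 32063) = 38903/(-32641) = 38903*(-1/32641) = -38903/32641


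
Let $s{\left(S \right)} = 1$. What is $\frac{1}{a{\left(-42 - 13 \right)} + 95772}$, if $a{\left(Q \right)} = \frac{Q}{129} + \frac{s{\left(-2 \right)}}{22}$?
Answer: $\frac{2838}{271799855} \approx 1.0442 \cdot 10^{-5}$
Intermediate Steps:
$a{\left(Q \right)} = \frac{1}{22} + \frac{Q}{129}$ ($a{\left(Q \right)} = \frac{Q}{129} + 1 \cdot \frac{1}{22} = Q \frac{1}{129} + 1 \cdot \frac{1}{22} = \frac{Q}{129} + \frac{1}{22} = \frac{1}{22} + \frac{Q}{129}$)
$\frac{1}{a{\left(-42 - 13 \right)} + 95772} = \frac{1}{\left(\frac{1}{22} + \frac{-42 - 13}{129}\right) + 95772} = \frac{1}{\left(\frac{1}{22} + \frac{1}{129} \left(-55\right)\right) + 95772} = \frac{1}{\left(\frac{1}{22} - \frac{55}{129}\right) + 95772} = \frac{1}{- \frac{1081}{2838} + 95772} = \frac{1}{\frac{271799855}{2838}} = \frac{2838}{271799855}$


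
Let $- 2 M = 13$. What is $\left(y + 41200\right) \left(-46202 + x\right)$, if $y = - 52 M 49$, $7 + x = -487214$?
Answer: $-30811579326$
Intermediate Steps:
$x = -487221$ ($x = -7 - 487214 = -487221$)
$M = - \frac{13}{2}$ ($M = \left(- \frac{1}{2}\right) 13 = - \frac{13}{2} \approx -6.5$)
$y = 16562$ ($y = \left(-52\right) \left(- \frac{13}{2}\right) 49 = 338 \cdot 49 = 16562$)
$\left(y + 41200\right) \left(-46202 + x\right) = \left(16562 + 41200\right) \left(-46202 - 487221\right) = 57762 \left(-533423\right) = -30811579326$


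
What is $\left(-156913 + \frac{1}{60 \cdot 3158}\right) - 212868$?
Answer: $- \frac{70066103879}{189480} \approx -3.6978 \cdot 10^{5}$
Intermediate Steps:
$\left(-156913 + \frac{1}{60 \cdot 3158}\right) - 212868 = \left(-156913 + \frac{1}{189480}\right) - 212868 = - \frac{29731875239}{189480} - 212868 = - \frac{70066103879}{189480}$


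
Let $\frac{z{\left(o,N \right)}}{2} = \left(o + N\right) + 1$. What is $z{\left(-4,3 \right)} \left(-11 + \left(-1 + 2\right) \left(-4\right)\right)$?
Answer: $0$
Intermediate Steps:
$z{\left(o,N \right)} = 2 + 2 N + 2 o$ ($z{\left(o,N \right)} = 2 \left(\left(o + N\right) + 1\right) = 2 \left(\left(N + o\right) + 1\right) = 2 \left(1 + N + o\right) = 2 + 2 N + 2 o$)
$z{\left(-4,3 \right)} \left(-11 + \left(-1 + 2\right) \left(-4\right)\right) = \left(2 + 2 \cdot 3 + 2 \left(-4\right)\right) \left(-11 + \left(-1 + 2\right) \left(-4\right)\right) = \left(2 + 6 - 8\right) \left(-11 + 1 \left(-4\right)\right) = 0 \left(-11 - 4\right) = 0 \left(-15\right) = 0$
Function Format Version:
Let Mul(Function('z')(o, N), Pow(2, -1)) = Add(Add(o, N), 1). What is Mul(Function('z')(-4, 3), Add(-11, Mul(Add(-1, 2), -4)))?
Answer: 0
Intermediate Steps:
Function('z')(o, N) = Add(2, Mul(2, N), Mul(2, o)) (Function('z')(o, N) = Mul(2, Add(Add(o, N), 1)) = Mul(2, Add(Add(N, o), 1)) = Mul(2, Add(1, N, o)) = Add(2, Mul(2, N), Mul(2, o)))
Mul(Function('z')(-4, 3), Add(-11, Mul(Add(-1, 2), -4))) = Mul(Add(2, Mul(2, 3), Mul(2, -4)), Add(-11, Mul(Add(-1, 2), -4))) = Mul(Add(2, 6, -8), Add(-11, Mul(1, -4))) = Mul(0, Add(-11, -4)) = Mul(0, -15) = 0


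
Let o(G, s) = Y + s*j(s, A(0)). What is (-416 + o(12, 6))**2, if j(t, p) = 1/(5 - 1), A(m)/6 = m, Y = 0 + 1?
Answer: 683929/4 ≈ 1.7098e+5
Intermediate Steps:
Y = 1
A(m) = 6*m
j(t, p) = 1/4
o(G, s) = 1 + s/4 (o(G, s) = 1 + s*(1/4) = 1 + s/4)
(-416 + o(12, 6))**2 = (-416 + (1 + (1/4)*6))**2 = (-416 + (1 + 3/2))**2 = (-416 + 5/2)**2 = (-827/2)**2 = 683929/4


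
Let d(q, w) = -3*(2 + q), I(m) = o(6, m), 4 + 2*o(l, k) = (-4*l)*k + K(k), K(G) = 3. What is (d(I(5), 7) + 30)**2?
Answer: 168921/4 ≈ 42230.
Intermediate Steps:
o(l, k) = -1/2 - 2*k*l (o(l, k) = -2 + ((-4*l)*k + 3)/2 = -2 + (-4*k*l + 3)/2 = -2 + (3 - 4*k*l)/2 = -2 + (3/2 - 2*k*l) = -1/2 - 2*k*l)
I(m) = -1/2 - 12*m (I(m) = -1/2 - 2*m*6 = -1/2 - 12*m)
d(q, w) = -6 - 3*q
(d(I(5), 7) + 30)**2 = ((-6 - 3*(-1/2 - 12*5)) + 30)**2 = ((-6 - 3*(-1/2 - 60)) + 30)**2 = ((-6 - 3*(-121/2)) + 30)**2 = ((-6 + 363/2) + 30)**2 = (351/2 + 30)**2 = (411/2)**2 = 168921/4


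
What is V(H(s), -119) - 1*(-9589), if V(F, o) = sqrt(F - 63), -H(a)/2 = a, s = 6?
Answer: 9589 + 5*I*sqrt(3) ≈ 9589.0 + 8.6602*I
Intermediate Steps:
H(a) = -2*a
V(F, o) = sqrt(-63 + F)
V(H(s), -119) - 1*(-9589) = sqrt(-63 - 2*6) - 1*(-9589) = sqrt(-63 - 12) + 9589 = sqrt(-75) + 9589 = 5*I*sqrt(3) + 9589 = 9589 + 5*I*sqrt(3)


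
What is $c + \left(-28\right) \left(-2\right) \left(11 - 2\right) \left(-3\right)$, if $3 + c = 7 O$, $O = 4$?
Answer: $-1487$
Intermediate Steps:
$c = 25$ ($c = -3 + 7 \cdot 4 = -3 + 28 = 25$)
$c + \left(-28\right) \left(-2\right) \left(11 - 2\right) \left(-3\right) = 25 + \left(-28\right) \left(-2\right) \left(11 - 2\right) \left(-3\right) = 25 + 56 \cdot 9 \left(-3\right) = 25 + 56 \left(-27\right) = 25 - 1512 = -1487$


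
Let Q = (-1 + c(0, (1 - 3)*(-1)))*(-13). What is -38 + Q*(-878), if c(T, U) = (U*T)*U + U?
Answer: 11376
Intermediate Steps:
c(T, U) = U + T*U**2 (c(T, U) = (T*U)*U + U = T*U**2 + U = U + T*U**2)
Q = -13 (Q = (-1 + ((1 - 3)*(-1))*(1 + 0*((1 - 3)*(-1))))*(-13) = (-1 + (-2*(-1))*(1 + 0*(-2*(-1))))*(-13) = (-1 + 2*(1 + 0*2))*(-13) = (-1 + 2*(1 + 0))*(-13) = (-1 + 2*1)*(-13) = (-1 + 2)*(-13) = 1*(-13) = -13)
-38 + Q*(-878) = -38 - 13*(-878) = -38 + 11414 = 11376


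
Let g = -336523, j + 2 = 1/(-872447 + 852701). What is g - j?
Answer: -6644943665/19746 ≈ -3.3652e+5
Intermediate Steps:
j = -39493/19746 (j = -2 + 1/(-872447 + 852701) = -2 + 1/(-19746) = -2 - 1/19746 = -39493/19746 ≈ -2.0000)
g - j = -336523 - 1*(-39493/19746) = -336523 + 39493/19746 = -6644943665/19746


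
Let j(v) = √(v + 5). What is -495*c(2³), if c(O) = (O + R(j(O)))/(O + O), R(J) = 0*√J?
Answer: -495/2 ≈ -247.50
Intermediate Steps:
j(v) = √(5 + v)
R(J) = 0
c(O) = ½ (c(O) = (O + 0)/(O + O) = O/((2*O)) = O*(1/(2*O)) = ½)
-495*c(2³) = -495*½ = -495/2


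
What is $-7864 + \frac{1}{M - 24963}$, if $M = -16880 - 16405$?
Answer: $- \frac{458062273}{58248} \approx -7864.0$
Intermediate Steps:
$M = -33285$ ($M = -16880 - 16405 = -33285$)
$-7864 + \frac{1}{M - 24963} = -7864 + \frac{1}{-33285 - 24963} = -7864 + \frac{1}{-58248} = -7864 - \frac{1}{58248} = - \frac{458062273}{58248}$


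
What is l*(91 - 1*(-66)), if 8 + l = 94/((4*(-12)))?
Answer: -37523/24 ≈ -1563.5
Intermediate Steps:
l = -239/24 (l = -8 + 94/((4*(-12))) = -8 + 94/(-48) = -8 + 94*(-1/48) = -8 - 47/24 = -239/24 ≈ -9.9583)
l*(91 - 1*(-66)) = -239*(91 - 1*(-66))/24 = -239*(91 + 66)/24 = -239/24*157 = -37523/24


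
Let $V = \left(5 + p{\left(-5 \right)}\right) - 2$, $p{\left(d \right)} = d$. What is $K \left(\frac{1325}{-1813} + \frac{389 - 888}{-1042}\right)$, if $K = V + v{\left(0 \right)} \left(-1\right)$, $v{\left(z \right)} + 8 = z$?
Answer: $- \frac{1427889}{944573} \approx -1.5117$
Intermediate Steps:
$v{\left(z \right)} = -8 + z$
$V = -2$ ($V = \left(5 - 5\right) - 2 = 0 - 2 = -2$)
$K = 6$ ($K = -2 + \left(-8 + 0\right) \left(-1\right) = -2 - -8 = -2 + 8 = 6$)
$K \left(\frac{1325}{-1813} + \frac{389 - 888}{-1042}\right) = 6 \left(\frac{1325}{-1813} + \frac{389 - 888}{-1042}\right) = 6 \left(1325 \left(- \frac{1}{1813}\right) - - \frac{499}{1042}\right) = 6 \left(- \frac{1325}{1813} + \frac{499}{1042}\right) = 6 \left(- \frac{475963}{1889146}\right) = - \frac{1427889}{944573}$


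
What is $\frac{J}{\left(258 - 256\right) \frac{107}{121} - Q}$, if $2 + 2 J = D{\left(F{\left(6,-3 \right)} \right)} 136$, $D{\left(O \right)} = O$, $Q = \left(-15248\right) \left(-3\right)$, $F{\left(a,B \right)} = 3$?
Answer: $- \frac{24563}{5534810} \approx -0.0044379$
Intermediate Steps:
$Q = 45744$
$J = 203$ ($J = -1 + \frac{3 \cdot 136}{2} = -1 + \frac{1}{2} \cdot 408 = -1 + 204 = 203$)
$\frac{J}{\left(258 - 256\right) \frac{107}{121} - Q} = \frac{203}{\left(258 - 256\right) \frac{107}{121} - 45744} = \frac{203}{2 \cdot 107 \cdot \frac{1}{121} - 45744} = \frac{203}{2 \cdot \frac{107}{121} - 45744} = \frac{203}{\frac{214}{121} - 45744} = \frac{203}{- \frac{5534810}{121}} = 203 \left(- \frac{121}{5534810}\right) = - \frac{24563}{5534810}$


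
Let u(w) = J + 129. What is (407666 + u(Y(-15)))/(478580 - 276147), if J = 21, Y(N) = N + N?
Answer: 407816/202433 ≈ 2.0146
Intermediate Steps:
Y(N) = 2*N
u(w) = 150 (u(w) = 21 + 129 = 150)
(407666 + u(Y(-15)))/(478580 - 276147) = (407666 + 150)/(478580 - 276147) = 407816/202433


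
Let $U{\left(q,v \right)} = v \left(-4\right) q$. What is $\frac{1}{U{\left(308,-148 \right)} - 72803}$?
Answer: $\frac{1}{109533} \approx 9.1297 \cdot 10^{-6}$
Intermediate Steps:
$U{\left(q,v \right)} = - 4 q v$ ($U{\left(q,v \right)} = - 4 v q = - 4 q v$)
$\frac{1}{U{\left(308,-148 \right)} - 72803} = \frac{1}{\left(-4\right) 308 \left(-148\right) - 72803} = \frac{1}{182336 - 72803} = \frac{1}{109533}$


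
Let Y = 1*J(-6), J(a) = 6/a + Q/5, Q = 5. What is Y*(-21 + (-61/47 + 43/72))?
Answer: 0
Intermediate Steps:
J(a) = 1 + 6/a (J(a) = 6/a + 5/5 = 6/a + 5*(⅕) = 6/a + 1 = 1 + 6/a)
Y = 0 (Y = 1*((6 - 6)/(-6)) = 1*(-⅙*0) = 1*0 = 0)
Y*(-21 + (-61/47 + 43/72)) = 0*(-21 + (-61/47 + 43/72)) = 0*(-21 - 2371/3384) = 0*(-73435/3384) = 0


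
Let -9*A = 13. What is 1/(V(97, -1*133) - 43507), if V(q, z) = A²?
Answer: -81/3523898 ≈ -2.2986e-5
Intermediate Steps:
A = -13/9 (A = -⅑*13 = -13/9 ≈ -1.4444)
V(q, z) = 169/81 (V(q, z) = (-13/9)² = 169/81)
1/(V(97, -1*133) - 43507) = 1/(169/81 - 43507) = 1/(-3523898/81) = -81/3523898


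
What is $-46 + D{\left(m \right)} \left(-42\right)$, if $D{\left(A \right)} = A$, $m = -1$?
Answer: $-4$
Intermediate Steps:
$-46 + D{\left(m \right)} \left(-42\right) = -46 - -42 = -46 + 42 = -4$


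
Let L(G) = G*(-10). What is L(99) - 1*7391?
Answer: -8381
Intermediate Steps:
L(G) = -10*G
L(99) - 1*7391 = -10*99 - 1*7391 = -990 - 7391 = -8381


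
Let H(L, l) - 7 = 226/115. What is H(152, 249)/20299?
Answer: 1031/2334385 ≈ 0.00044166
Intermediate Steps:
H(L, l) = 1031/115 (H(L, l) = 7 + 226/115 = 1031/115)
H(152, 249)/20299 = (1031/115)/20299 = (1031/115)*(1/20299) = 1031/2334385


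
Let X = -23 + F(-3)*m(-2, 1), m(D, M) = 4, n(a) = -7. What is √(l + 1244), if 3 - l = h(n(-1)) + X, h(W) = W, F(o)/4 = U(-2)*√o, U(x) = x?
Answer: √(1277 + 32*I*√3) ≈ 35.744 + 0.7753*I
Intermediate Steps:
F(o) = -8*√o (F(o) = 4*(-2*√o) = -8*√o)
X = -23 - 32*I*√3 (X = -23 - 8*I*√3*4 = -23 - 32*I*√3 ≈ -23.0 - 55.426*I)
l = 33 + 32*I*√3 (l = 3 - (-7 + (-23 - 32*I*√3)) = 3 - (-30 - 32*I*√3) = 3 + (30 + 32*I*√3) = 33 + 32*I*√3 ≈ 33.0 + 55.426*I)
√(l + 1244) = √((33 + 32*I*√3) + 1244) = √(1277 + 32*I*√3)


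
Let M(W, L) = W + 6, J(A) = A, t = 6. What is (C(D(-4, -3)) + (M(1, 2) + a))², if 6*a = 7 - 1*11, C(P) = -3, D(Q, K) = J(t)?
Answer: 100/9 ≈ 11.111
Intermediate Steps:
M(W, L) = 6 + W
D(Q, K) = 6
a = -⅔ (a = (7 - 1*11)/6 = (7 - 11)/6 = (⅙)*(-4) = -⅔ ≈ -0.66667)
(C(D(-4, -3)) + (M(1, 2) + a))² = (-3 + ((6 + 1) - ⅔))² = (-3 + (7 - ⅔))² = (-3 + 19/3)² = (10/3)² = 100/9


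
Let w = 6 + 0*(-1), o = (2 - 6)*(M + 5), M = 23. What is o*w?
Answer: -672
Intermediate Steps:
o = -112 (o = (2 - 6)*(23 + 5) = -4*28 = -112)
w = 6 (w = 6 + 0 = 6)
o*w = -112*6 = -672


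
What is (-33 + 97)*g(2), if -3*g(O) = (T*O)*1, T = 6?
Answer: -256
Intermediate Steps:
g(O) = -2*O (g(O) = -6*O/3 = -2*O)
(-33 + 97)*g(2) = (-33 + 97)*(-2*2) = 64*(-4) = -256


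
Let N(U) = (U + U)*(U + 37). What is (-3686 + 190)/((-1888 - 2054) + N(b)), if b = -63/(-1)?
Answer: -1748/4329 ≈ -0.40379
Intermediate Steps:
b = 63 (b = -63*(-1) = 63)
N(U) = 2*U*(37 + U) (N(U) = (2*U)*(37 + U) = 2*U*(37 + U))
(-3686 + 190)/((-1888 - 2054) + N(b)) = (-3686 + 190)/((-1888 - 2054) + 2*63*(37 + 63)) = -3496/(-3942 + 2*63*100) = -3496/(-3942 + 12600) = -3496/8658 = -3496*1/8658 = -1748/4329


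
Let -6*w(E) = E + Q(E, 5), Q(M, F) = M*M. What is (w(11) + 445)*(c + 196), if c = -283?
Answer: -36801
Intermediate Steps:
Q(M, F) = M²
w(E) = -E/6 - E²/6 (w(E) = -(E + E²)/6 = -E/6 - E²/6)
(w(11) + 445)*(c + 196) = ((⅙)*11*(-1 - 1*11) + 445)*(-283 + 196) = ((⅙)*11*(-1 - 11) + 445)*(-87) = ((⅙)*11*(-12) + 445)*(-87) = (-22 + 445)*(-87) = 423*(-87) = -36801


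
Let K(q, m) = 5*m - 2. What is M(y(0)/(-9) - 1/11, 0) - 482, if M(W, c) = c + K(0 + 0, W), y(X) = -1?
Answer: -47906/99 ≈ -483.90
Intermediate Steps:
K(q, m) = -2 + 5*m
M(W, c) = -2 + c + 5*W (M(W, c) = c + (-2 + 5*W) = -2 + c + 5*W)
M(y(0)/(-9) - 1/11, 0) - 482 = (-2 + 0 + 5*(-1/(-9) - 1/11)) - 482 = (-2 + 0 + 5*(-1*(-⅑) - 1*1/11)) - 482 = (-2 + 0 + 5*(⅑ - 1/11)) - 482 = (-2 + 0 + 5*(2/99)) - 482 = (-2 + 0 + 10/99) - 482 = -188/99 - 482 = -47906/99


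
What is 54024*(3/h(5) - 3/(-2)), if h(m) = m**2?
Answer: 2187972/25 ≈ 87519.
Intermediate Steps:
54024*(3/h(5) - 3/(-2)) = 54024*(3/(5**2) - 3/(-2)) = 54024*(3/25 - 3*(-1/2)) = 54024*(3*(1/25) + 3/2) = 54024*(3/25 + 3/2) = 54024*(81/50) = 2187972/25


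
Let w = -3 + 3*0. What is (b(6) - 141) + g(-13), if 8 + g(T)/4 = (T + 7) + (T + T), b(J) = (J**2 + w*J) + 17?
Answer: -266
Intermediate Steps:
w = -3 (w = -3 + 0 = -3)
b(J) = 17 + J**2 - 3*J (b(J) = (J**2 - 3*J) + 17 = 17 + J**2 - 3*J)
g(T) = -4 + 12*T (g(T) = -32 + 4*((T + 7) + (T + T)) = -32 + 4*((7 + T) + 2*T) = -32 + 4*(7 + 3*T) = -32 + (28 + 12*T) = -4 + 12*T)
(b(6) - 141) + g(-13) = ((17 + 6**2 - 3*6) - 141) + (-4 + 12*(-13)) = ((17 + 36 - 18) - 141) + (-4 - 156) = (35 - 141) - 160 = -106 - 160 = -266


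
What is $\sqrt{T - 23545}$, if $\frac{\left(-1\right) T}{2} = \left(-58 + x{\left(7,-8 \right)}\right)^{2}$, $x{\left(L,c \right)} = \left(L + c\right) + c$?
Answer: $i \sqrt{32523} \approx 180.34 i$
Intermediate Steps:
$x{\left(L,c \right)} = L + 2 c$
$T = -8978$ ($T = - 2 \left(-58 + \left(7 + 2 \left(-8\right)\right)\right)^{2} = - 2 \left(-58 + \left(7 - 16\right)\right)^{2} = - 2 \left(-58 - 9\right)^{2} = - 2 \left(-67\right)^{2} = \left(-2\right) 4489 = -8978$)
$\sqrt{T - 23545} = \sqrt{-8978 - 23545} = \sqrt{-32523} = i \sqrt{32523}$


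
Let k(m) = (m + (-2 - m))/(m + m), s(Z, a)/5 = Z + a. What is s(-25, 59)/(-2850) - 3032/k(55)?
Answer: 47526583/285 ≈ 1.6676e+5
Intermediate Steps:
s(Z, a) = 5*Z + 5*a (s(Z, a) = 5*(Z + a) = 5*Z + 5*a)
k(m) = -1/m (k(m) = -2*1/(2*m) = -1/m)
s(-25, 59)/(-2850) - 3032/k(55) = (5*(-25) + 5*59)/(-2850) - 3032/((-1/55)) = (-125 + 295)*(-1/2850) - 3032/((-1*1/55)) = 170*(-1/2850) - 3032/(-1/55) = -17/285 - 3032*(-55) = -17/285 + 166760 = 47526583/285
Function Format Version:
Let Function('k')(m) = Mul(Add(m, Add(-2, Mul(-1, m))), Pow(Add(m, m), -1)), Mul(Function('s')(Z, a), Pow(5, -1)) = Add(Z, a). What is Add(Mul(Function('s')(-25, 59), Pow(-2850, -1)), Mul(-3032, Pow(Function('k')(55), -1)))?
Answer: Rational(47526583, 285) ≈ 1.6676e+5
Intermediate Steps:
Function('s')(Z, a) = Add(Mul(5, Z), Mul(5, a)) (Function('s')(Z, a) = Mul(5, Add(Z, a)) = Add(Mul(5, Z), Mul(5, a)))
Function('k')(m) = Mul(-1, Pow(m, -1)) (Function('k')(m) = Mul(-2, Pow(Mul(2, m), -1)) = Mul(-2, Mul(Rational(1, 2), Pow(m, -1))) = Mul(-1, Pow(m, -1)))
Add(Mul(Function('s')(-25, 59), Pow(-2850, -1)), Mul(-3032, Pow(Function('k')(55), -1))) = Add(Mul(Add(Mul(5, -25), Mul(5, 59)), Pow(-2850, -1)), Mul(-3032, Pow(Mul(-1, Pow(55, -1)), -1))) = Add(Mul(Add(-125, 295), Rational(-1, 2850)), Mul(-3032, Pow(Mul(-1, Rational(1, 55)), -1))) = Add(Mul(170, Rational(-1, 2850)), Mul(-3032, Pow(Rational(-1, 55), -1))) = Add(Rational(-17, 285), Mul(-3032, -55)) = Add(Rational(-17, 285), 166760) = Rational(47526583, 285)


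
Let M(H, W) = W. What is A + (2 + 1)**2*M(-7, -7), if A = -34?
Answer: -97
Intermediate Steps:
A + (2 + 1)**2*M(-7, -7) = -34 + (2 + 1)**2*(-7) = -34 + 3**2*(-7) = -34 + 9*(-7) = -34 - 63 = -97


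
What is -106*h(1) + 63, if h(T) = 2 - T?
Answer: -43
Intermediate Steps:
-106*h(1) + 63 = -106*(2 - 1*1) + 63 = -106*(2 - 1) + 63 = -106*1 + 63 = -106 + 63 = -43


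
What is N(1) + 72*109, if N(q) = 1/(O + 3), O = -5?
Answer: 15695/2 ≈ 7847.5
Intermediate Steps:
N(q) = -½ (N(q) = 1/(-5 + 3) = 1/(-2) = -½)
N(1) + 72*109 = -½ + 72*109 = -½ + 7848 = 15695/2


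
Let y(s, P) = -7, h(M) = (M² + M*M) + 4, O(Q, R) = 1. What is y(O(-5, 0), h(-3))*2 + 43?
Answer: 29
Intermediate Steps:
h(M) = 4 + 2*M² (h(M) = (M² + M²) + 4 = 2*M² + 4 = 4 + 2*M²)
y(O(-5, 0), h(-3))*2 + 43 = -7*2 + 43 = -14 + 43 = 29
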